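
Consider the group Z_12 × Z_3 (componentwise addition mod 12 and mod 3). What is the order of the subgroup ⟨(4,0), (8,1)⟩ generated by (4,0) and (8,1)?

9

|⟨(4,0)⟩| = 3 and |⟨(8,1)⟩| = 3, so |H| is a multiple of lcm(3, 3) = 3 and divides |G| = 36.
Closing under the operation: H = {(0,0), (0,1), (0,2), (4,0), (4,1), (4,2), (8,0), (8,1), (8,2)}, so |H| = 9.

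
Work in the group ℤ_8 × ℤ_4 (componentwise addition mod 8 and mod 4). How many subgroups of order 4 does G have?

|G| = 32 and 4 | 32, so subgroups of order 4 are possible by Lagrange.
The subgroups of order 4 are: {(0,0), (0,1), (0,2), (0,3)}; {(0,0), (0,2), (4,0), (4,2)}; {(0,0), (0,2), (4,1), (4,3)}; {(0,0), (2,0), (4,0), (6,0)}; … (7 in all).
So G has 7 subgroups of order 4.

7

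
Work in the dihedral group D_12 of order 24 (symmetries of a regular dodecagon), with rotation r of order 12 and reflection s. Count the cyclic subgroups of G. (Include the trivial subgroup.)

A cyclic subgroup of order d is generated by each of its φ(d) elements of order d, so the cyclic subgroups of order d number (#elements of order d)/φ(d).
Cyclic subgroups by order — order 1: 1; order 2: 13; order 3: 1; order 4: 1; order 6: 1; order 12: 1.
Total: 18.

18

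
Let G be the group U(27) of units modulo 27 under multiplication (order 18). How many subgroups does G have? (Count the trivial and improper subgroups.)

|G| = 18, so by Lagrange every subgroup order divides 18. Divisors: 1, 2, 3, 6, 9, 18.
Subgroups by order — order 1: 1; order 2: 1; order 3: 1; order 6: 1; order 9: 1; order 18: 1.
Total: 1 + 1 + 1 + 1 + 1 + 1 = 6.

6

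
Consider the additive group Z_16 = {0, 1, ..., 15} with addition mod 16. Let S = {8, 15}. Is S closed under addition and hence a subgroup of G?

The identity 0 ∉ S, so S is not a subgroup.

No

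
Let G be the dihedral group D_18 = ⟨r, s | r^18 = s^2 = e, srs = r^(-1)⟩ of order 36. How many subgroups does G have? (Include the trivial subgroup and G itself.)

45

|G| = 36, so by Lagrange every subgroup order divides 36. Divisors: 1, 2, 3, 4, 6, 9, 12, 18, 36.
Subgroups by order — order 1: 1; order 2: 19; order 3: 1; order 4: 9; order 6: 7; order 9: 1; order 12: 3; order 18: 3; order 36: 1.
Total: 1 + 19 + 1 + 9 + 7 + 1 + 3 + 3 + 1 = 45.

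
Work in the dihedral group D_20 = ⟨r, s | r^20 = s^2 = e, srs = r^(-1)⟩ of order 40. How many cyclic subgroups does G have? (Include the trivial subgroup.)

A cyclic subgroup of order d is generated by each of its φ(d) elements of order d, so the cyclic subgroups of order d number (#elements of order d)/φ(d).
Cyclic subgroups by order — order 1: 1; order 2: 21; order 4: 1; order 5: 1; order 10: 1; order 20: 1.
Total: 26.

26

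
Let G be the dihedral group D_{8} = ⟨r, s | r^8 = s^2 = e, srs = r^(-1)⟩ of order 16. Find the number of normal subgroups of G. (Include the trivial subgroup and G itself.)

G has 19 subgroups. Checking conjugation-invariance by order — order 1: 1/1 normal; order 2: 1/9 normal; order 4: 1/5 normal; order 8: 3/3 normal; order 16: 1/1 normal.
Total normal subgroups: 7.

7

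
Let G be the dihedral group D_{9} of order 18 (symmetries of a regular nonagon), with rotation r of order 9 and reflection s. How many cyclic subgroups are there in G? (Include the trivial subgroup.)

Each element a generates a cyclic subgroup ⟨a⟩; distinct elements may generate the same one (a cyclic group of order d has φ(d) generators).
Cyclic subgroups by order — order 1: 1; order 2: 9; order 3: 1; order 9: 1.
Total: 12.

12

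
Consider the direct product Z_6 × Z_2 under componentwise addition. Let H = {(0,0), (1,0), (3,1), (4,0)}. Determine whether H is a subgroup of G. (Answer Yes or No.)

No

(1,0) ∈ H but its inverse (5,0) ∉ H, so H is not a subgroup.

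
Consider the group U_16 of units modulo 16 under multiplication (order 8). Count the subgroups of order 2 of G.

3

|G| = 8 and 2 | 8, so subgroups of order 2 are possible by Lagrange.
The subgroups of order 2 are: {1, 15}; {1, 7}; {1, 9}.
So G has 3 subgroups of order 2.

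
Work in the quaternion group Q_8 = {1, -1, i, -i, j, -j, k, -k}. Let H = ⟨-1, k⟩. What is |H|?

4

|⟨-1⟩| = 2 and |⟨k⟩| = 4, so |H| is a multiple of lcm(2, 4) = 4 and divides |G| = 8.
Closing under the operation: H = {1, -1, k, -k}, so |H| = 4.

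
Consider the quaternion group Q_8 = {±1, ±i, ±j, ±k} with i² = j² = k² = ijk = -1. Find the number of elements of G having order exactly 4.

The elements of order 4 are: i, -i, j, -j, k, -k.
That's 6.

6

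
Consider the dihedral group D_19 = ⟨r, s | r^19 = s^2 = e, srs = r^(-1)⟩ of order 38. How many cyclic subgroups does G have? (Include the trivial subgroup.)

A cyclic subgroup of order d is generated by each of its φ(d) elements of order d, so the cyclic subgroups of order d number (#elements of order d)/φ(d).
Cyclic subgroups by order — order 1: 1; order 2: 19; order 19: 1.
Total: 21.

21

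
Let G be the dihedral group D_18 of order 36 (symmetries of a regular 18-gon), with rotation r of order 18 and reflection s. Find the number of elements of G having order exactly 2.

19

Enumerating element orders in G gives 19 elements of order 2.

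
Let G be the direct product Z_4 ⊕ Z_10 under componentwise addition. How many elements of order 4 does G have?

An element (a,b) has order lcm(ord(a), ord(b)); count pairs with lcm equal to 4.
Enumerating gives 4 such elements.

4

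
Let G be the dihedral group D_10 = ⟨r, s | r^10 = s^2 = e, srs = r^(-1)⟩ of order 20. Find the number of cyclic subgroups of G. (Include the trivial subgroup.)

Each element a generates a cyclic subgroup ⟨a⟩; distinct elements may generate the same one (a cyclic group of order d has φ(d) generators).
Cyclic subgroups by order — order 1: 1; order 2: 11; order 5: 1; order 10: 1.
Total: 14.

14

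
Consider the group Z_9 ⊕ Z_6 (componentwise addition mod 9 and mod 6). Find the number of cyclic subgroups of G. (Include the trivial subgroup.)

16

Group the elements of G by the cyclic subgroup they generate; each cyclic subgroup of order d accounts for φ(d) elements.
Cyclic subgroups by order — order 1: 1; order 2: 1; order 3: 4; order 6: 4; order 9: 3; order 18: 3.
Total: 16.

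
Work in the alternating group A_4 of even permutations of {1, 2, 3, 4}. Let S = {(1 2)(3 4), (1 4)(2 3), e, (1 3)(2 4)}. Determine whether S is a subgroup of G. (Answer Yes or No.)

Yes

|S| = 4 divides |G| = 12, consistent with Lagrange.
S contains the identity, every element's inverse is in S, and S is closed under ∘: it is a subgroup.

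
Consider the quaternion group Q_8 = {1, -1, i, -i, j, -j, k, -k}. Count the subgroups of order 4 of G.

|G| = 8 and 4 | 8, so subgroups of order 4 are possible by Lagrange.
The subgroups of order 4 are: {1, -1, i, -i}; {1, -1, j, -j}; {1, -1, k, -k}.
So G has 3 subgroups of order 4.

3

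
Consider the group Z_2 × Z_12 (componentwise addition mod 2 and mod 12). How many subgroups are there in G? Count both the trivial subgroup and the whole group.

16

|G| = 24, so by Lagrange every subgroup order divides 24. Divisors: 1, 2, 3, 4, 6, 8, 12, 24.
Subgroups by order — order 1: 1; order 2: 3; order 3: 1; order 4: 3; order 6: 3; order 8: 1; order 12: 3; order 24: 1.
Total: 1 + 3 + 1 + 3 + 3 + 1 + 3 + 1 = 16.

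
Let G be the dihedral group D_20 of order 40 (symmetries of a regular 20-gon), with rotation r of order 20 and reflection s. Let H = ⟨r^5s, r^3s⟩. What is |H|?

20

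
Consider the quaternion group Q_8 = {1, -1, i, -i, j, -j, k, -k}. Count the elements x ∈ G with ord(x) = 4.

6

The elements of order 4 are: i, -i, j, -j, k, -k.
That's 6.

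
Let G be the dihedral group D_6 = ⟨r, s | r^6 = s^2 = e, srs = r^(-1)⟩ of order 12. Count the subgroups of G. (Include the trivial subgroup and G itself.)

|G| = 12, so by Lagrange every subgroup order divides 12. Divisors: 1, 2, 3, 4, 6, 12.
Subgroups by order — order 1: 1; order 2: 7; order 3: 1; order 4: 3; order 6: 3; order 12: 1.
Total: 1 + 7 + 1 + 3 + 3 + 1 = 16.

16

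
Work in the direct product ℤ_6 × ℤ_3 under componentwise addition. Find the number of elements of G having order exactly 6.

8

An element (a,b) has order lcm(ord(a), ord(b)); count pairs with lcm equal to 6.
Enumerating gives 8 such elements.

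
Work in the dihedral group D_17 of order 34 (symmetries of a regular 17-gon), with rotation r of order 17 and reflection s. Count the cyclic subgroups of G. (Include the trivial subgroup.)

A cyclic subgroup of order d is generated by each of its φ(d) elements of order d, so the cyclic subgroups of order d number (#elements of order d)/φ(d).
Cyclic subgroups by order — order 1: 1; order 2: 17; order 17: 1.
Total: 19.

19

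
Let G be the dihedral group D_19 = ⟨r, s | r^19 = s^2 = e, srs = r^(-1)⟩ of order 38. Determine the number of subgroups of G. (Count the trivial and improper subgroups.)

|G| = 38, so by Lagrange every subgroup order divides 38. Divisors: 1, 2, 19, 38.
Subgroups by order — order 1: 1; order 2: 19; order 19: 1; order 38: 1.
Total: 1 + 19 + 1 + 1 = 22.

22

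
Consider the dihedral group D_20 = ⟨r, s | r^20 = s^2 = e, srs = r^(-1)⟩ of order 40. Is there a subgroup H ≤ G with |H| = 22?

No

22 does not divide |G| = 40, so by Lagrange no subgroup of order 22 exists.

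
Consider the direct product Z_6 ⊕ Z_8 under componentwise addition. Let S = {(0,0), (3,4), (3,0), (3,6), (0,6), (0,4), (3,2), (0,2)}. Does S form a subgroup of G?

Yes

|S| = 8 divides |G| = 48, consistent with Lagrange.
S contains the identity, every element's inverse is in S, and S is closed under +: it is a subgroup.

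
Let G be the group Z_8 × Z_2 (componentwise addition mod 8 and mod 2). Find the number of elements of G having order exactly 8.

An element (a,b) has order lcm(ord(a), ord(b)); count pairs with lcm equal to 8.
Enumerating gives 8 such elements.

8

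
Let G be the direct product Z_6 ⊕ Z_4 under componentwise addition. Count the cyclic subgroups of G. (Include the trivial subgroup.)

12

A cyclic subgroup of order d is generated by each of its φ(d) elements of order d, so the cyclic subgroups of order d number (#elements of order d)/φ(d).
Cyclic subgroups by order — order 1: 1; order 2: 3; order 3: 1; order 4: 2; order 6: 3; order 12: 2.
Total: 12.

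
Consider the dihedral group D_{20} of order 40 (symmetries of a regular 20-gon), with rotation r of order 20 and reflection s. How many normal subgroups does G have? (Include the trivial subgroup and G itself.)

G has 48 subgroups. Checking conjugation-invariance by order — order 1: 1/1 normal; order 2: 1/21 normal; order 4: 1/11 normal; order 5: 1/1 normal; order 8: 0/5 normal; order 10: 1/5 normal; order 20: 3/3 normal; order 40: 1/1 normal.
Total normal subgroups: 9.

9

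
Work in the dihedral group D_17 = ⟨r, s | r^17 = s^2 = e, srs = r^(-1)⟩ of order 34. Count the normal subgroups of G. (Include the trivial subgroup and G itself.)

G has 20 subgroups. Checking conjugation-invariance by order — order 1: 1/1 normal; order 2: 0/17 normal; order 17: 1/1 normal; order 34: 1/1 normal.
Total normal subgroups: 3.

3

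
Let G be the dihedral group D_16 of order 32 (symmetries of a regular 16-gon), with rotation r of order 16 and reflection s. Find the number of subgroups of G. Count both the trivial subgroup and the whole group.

36

|G| = 32, so by Lagrange every subgroup order divides 32. Divisors: 1, 2, 4, 8, 16, 32.
Subgroups by order — order 1: 1; order 2: 17; order 4: 9; order 8: 5; order 16: 3; order 32: 1.
Total: 1 + 17 + 9 + 5 + 3 + 1 = 36.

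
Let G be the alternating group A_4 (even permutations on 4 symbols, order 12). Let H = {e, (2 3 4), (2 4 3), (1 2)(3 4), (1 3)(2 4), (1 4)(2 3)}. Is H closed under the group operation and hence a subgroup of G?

No

Closure fails: (2 4 3) ∘ (1 2)(3 4) = (1 4 2) ∉ H. So H is not a subgroup.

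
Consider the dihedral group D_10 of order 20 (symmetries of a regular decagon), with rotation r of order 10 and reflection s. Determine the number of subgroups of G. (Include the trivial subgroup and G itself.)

22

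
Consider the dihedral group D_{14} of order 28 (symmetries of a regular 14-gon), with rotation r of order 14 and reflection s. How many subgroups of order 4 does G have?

|G| = 28 and 4 | 28, so subgroups of order 4 are possible by Lagrange.
The subgroups of order 4 are: {e, r^7, r^3s, r^10s}; {e, r^7, r^4s, r^11s}; {e, r^7, r^5s, r^12s}; {e, r^7, r^6s, r^13s}; … (7 in all).
So G has 7 subgroups of order 4.

7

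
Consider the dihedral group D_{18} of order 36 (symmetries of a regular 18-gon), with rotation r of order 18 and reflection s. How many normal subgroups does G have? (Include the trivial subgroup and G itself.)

9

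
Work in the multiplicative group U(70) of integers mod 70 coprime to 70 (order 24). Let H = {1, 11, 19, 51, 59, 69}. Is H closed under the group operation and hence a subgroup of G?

|H| = 6 divides |G| = 24, consistent with Lagrange.
H contains the identity, every element's inverse is in H, and H is closed under ·: it is a subgroup.
In fact H = ⟨19⟩.

Yes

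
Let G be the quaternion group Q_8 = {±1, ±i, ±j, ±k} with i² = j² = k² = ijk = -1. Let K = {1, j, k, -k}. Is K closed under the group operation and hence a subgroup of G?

j ∈ K but its inverse -j ∉ K, so K is not a subgroup.

No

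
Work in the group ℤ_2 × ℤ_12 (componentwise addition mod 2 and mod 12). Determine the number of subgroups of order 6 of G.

|G| = 24 and 6 | 24, so subgroups of order 6 are possible by Lagrange.
The subgroups of order 6 are: {(0,0), (0,2), (0,4), (0,6), (0,8), (0,10)}; {(0,0), (0,4), (0,8), (1,0), (1,4), (1,8)}; {(0,0), (0,4), (0,8), (1,2), (1,6), (1,10)}.
So G has 3 subgroups of order 6.

3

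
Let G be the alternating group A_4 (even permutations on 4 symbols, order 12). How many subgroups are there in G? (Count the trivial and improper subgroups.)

|G| = 12, so by Lagrange every subgroup order divides 12. Divisors: 1, 2, 3, 4, 6, 12.
Subgroups by order — order 1: 1; order 2: 3; order 3: 4; order 4: 1; order 6: 0; order 12: 1.
Total: 1 + 3 + 4 + 1 + 0 + 1 = 10.

10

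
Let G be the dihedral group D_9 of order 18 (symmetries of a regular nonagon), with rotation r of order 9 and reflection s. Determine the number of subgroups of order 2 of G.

9

|G| = 18 and 2 | 18, so subgroups of order 2 are possible by Lagrange.
The subgroups of order 2 are: {e, r^2s}; {e, r^3s}; {e, r^4s}; {e, r^5s}; … (9 in all).
So G has 9 subgroups of order 2.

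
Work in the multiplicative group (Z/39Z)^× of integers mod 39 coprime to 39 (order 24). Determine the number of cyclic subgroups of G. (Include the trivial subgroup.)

Each element a generates a cyclic subgroup ⟨a⟩; distinct elements may generate the same one (a cyclic group of order d has φ(d) generators).
Cyclic subgroups by order — order 1: 1; order 2: 3; order 3: 1; order 4: 2; order 6: 3; order 12: 2.
Total: 12.

12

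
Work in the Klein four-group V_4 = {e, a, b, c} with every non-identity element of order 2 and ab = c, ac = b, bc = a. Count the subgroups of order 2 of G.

3

|G| = 4 and 2 | 4, so subgroups of order 2 are possible by Lagrange.
The subgroups of order 2 are: {e, a}; {e, b}; {e, c}.
So G has 3 subgroups of order 2.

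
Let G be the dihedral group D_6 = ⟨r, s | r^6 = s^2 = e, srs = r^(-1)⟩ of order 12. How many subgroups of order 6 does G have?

3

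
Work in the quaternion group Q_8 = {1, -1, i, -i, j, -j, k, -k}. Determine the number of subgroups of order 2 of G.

1

|G| = 8 and 2 | 8, so subgroups of order 2 are possible by Lagrange.
The subgroups of order 2 are: {1, -1}.
So G has 1 subgroup of order 2.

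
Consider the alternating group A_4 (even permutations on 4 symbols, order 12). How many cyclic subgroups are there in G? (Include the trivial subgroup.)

8

Group the elements of G by the cyclic subgroup they generate; each cyclic subgroup of order d accounts for φ(d) elements.
Cyclic subgroups by order — order 1: 1; order 2: 3; order 3: 4.
Total: 8.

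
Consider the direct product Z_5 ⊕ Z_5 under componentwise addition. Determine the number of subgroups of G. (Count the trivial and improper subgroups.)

8

|G| = 25, so by Lagrange every subgroup order divides 25. Divisors: 1, 5, 25.
Subgroups by order — order 1: 1; order 5: 6; order 25: 1.
Total: 1 + 6 + 1 = 8.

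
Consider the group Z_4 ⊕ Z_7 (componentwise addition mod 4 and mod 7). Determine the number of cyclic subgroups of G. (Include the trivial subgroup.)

6

Each element a generates a cyclic subgroup ⟨a⟩; distinct elements may generate the same one (a cyclic group of order d has φ(d) generators).
Cyclic subgroups by order — order 1: 1; order 2: 1; order 4: 1; order 7: 1; order 14: 1; order 28: 1.
Total: 6.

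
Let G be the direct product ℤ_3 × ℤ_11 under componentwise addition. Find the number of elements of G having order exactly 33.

An element (a,b) has order lcm(ord(a), ord(b)); count pairs with lcm equal to 33.
Enumerating gives 20 such elements.

20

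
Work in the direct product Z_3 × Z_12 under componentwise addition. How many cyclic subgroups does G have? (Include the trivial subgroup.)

15

A cyclic subgroup of order d is generated by each of its φ(d) elements of order d, so the cyclic subgroups of order d number (#elements of order d)/φ(d).
Cyclic subgroups by order — order 1: 1; order 2: 1; order 3: 4; order 4: 1; order 6: 4; order 12: 4.
Total: 15.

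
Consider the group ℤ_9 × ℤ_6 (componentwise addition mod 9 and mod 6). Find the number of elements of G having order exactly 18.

18

An element (a,b) has order lcm(ord(a), ord(b)); count pairs with lcm equal to 18.
Enumerating gives 18 such elements.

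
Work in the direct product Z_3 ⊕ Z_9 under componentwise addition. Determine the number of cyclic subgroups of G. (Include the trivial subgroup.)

8

Group the elements of G by the cyclic subgroup they generate; each cyclic subgroup of order d accounts for φ(d) elements.
Cyclic subgroups by order — order 1: 1; order 3: 4; order 9: 3.
Total: 8.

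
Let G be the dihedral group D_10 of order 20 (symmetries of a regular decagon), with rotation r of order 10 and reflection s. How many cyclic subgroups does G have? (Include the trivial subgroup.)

Each element a generates a cyclic subgroup ⟨a⟩; distinct elements may generate the same one (a cyclic group of order d has φ(d) generators).
Cyclic subgroups by order — order 1: 1; order 2: 11; order 5: 1; order 10: 1.
Total: 14.

14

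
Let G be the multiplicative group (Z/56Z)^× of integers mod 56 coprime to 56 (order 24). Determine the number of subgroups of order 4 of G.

7

|G| = 24 and 4 | 24, so subgroups of order 4 are possible by Lagrange.
The subgroups of order 4 are: {1, 13, 15, 27}; {1, 13, 29, 41}; {1, 13, 43, 55}; {1, 15, 29, 43}; … (7 in all).
So G has 7 subgroups of order 4.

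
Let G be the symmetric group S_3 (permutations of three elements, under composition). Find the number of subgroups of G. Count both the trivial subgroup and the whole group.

|G| = 6, so by Lagrange every subgroup order divides 6. Divisors: 1, 2, 3, 6.
Subgroups by order — order 1: 1; order 2: 3; order 3: 1; order 6: 1.
Total: 1 + 3 + 1 + 1 = 6.

6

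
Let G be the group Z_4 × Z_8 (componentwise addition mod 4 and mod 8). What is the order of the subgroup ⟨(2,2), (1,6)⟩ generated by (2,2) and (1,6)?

16

|⟨(2,2)⟩| = 4 and |⟨(1,6)⟩| = 4, so |H| is a multiple of lcm(4, 4) = 4 and divides |G| = 32.
Closing under the operation: H = {(0,0), (0,2), (0,4), (0,6), (1,0), (1,2), (1,4), (1,6), (2,0), (2,2), (2,4), (2,6), (3,0), (3,2), (3,4), (3,6)}, so |H| = 16.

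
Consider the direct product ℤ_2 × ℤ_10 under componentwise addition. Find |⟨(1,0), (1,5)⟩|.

|⟨(1,0)⟩| = 2 and |⟨(1,5)⟩| = 2, so |H| is a multiple of lcm(2, 2) = 2 and divides |G| = 20.
Closing under the operation: H = {(0,0), (0,5), (1,0), (1,5)}, so |H| = 4.

4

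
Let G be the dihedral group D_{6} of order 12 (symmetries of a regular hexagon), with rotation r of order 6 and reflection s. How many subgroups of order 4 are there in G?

|G| = 12 and 4 | 12, so subgroups of order 4 are possible by Lagrange.
The subgroups of order 4 are: {e, r^3, r^2s, r^5s}; {e, r^3, s, r^3s}; {e, r^3, rs, r^4s}.
So G has 3 subgroups of order 4.

3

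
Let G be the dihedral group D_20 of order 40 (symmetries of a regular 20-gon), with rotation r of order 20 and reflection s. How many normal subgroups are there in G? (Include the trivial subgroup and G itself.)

9

G has 48 subgroups. Checking conjugation-invariance by order — order 1: 1/1 normal; order 2: 1/21 normal; order 4: 1/11 normal; order 5: 1/1 normal; order 8: 0/5 normal; order 10: 1/5 normal; order 20: 3/3 normal; order 40: 1/1 normal.
Total normal subgroups: 9.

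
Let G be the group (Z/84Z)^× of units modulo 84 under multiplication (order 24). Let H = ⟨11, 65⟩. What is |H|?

12

|⟨11⟩| = 6 and |⟨65⟩| = 6, so |H| is a multiple of lcm(6, 6) = 6 and divides |G| = 24.
Closing under the operation: H = {1, 11, 23, 25, 29, 37, 43, 53, 65, 67, 71, 79}, so |H| = 12.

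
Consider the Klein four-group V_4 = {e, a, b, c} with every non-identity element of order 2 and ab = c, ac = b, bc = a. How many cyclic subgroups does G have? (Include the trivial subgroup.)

Group the elements of G by the cyclic subgroup they generate; each cyclic subgroup of order d accounts for φ(d) elements.
Cyclic subgroups by order — order 1: 1; order 2: 3.
Total: 4.

4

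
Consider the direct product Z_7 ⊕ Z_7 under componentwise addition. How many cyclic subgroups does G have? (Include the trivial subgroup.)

A cyclic subgroup of order d is generated by each of its φ(d) elements of order d, so the cyclic subgroups of order d number (#elements of order d)/φ(d).
Cyclic subgroups by order — order 1: 1; order 7: 8.
Total: 9.

9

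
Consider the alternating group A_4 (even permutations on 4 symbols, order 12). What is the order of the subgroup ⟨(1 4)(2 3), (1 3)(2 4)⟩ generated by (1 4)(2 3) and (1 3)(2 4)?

4

|⟨(1 4)(2 3)⟩| = 2 and |⟨(1 3)(2 4)⟩| = 2, so |H| is a multiple of lcm(2, 2) = 2 and divides |G| = 12.
Closing under the operation: H = {e, (1 2)(3 4), (1 3)(2 4), (1 4)(2 3)}, so |H| = 4.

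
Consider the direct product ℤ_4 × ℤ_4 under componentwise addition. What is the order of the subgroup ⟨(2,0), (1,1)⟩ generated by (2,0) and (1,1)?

|⟨(2,0)⟩| = 2 and |⟨(1,1)⟩| = 4, so |H| is a multiple of lcm(2, 4) = 4 and divides |G| = 16.
Closing under the operation: H = {(0,0), (0,2), (1,1), (1,3), (2,0), (2,2), (3,1), (3,3)}, so |H| = 8.

8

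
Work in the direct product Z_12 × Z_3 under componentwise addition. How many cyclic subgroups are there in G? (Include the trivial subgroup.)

15

Group the elements of G by the cyclic subgroup they generate; each cyclic subgroup of order d accounts for φ(d) elements.
Cyclic subgroups by order — order 1: 1; order 2: 1; order 3: 4; order 4: 1; order 6: 4; order 12: 4.
Total: 15.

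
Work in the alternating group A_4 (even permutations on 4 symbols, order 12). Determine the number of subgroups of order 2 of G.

|G| = 12 and 2 | 12, so subgroups of order 2 are possible by Lagrange.
The subgroups of order 2 are: {e, (1 2)(3 4)}; {e, (1 3)(2 4)}; {e, (1 4)(2 3)}.
So G has 3 subgroups of order 2.

3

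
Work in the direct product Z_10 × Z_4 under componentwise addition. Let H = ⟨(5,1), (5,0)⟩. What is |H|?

8

|⟨(5,1)⟩| = 4 and |⟨(5,0)⟩| = 2, so |H| is a multiple of lcm(4, 2) = 4 and divides |G| = 40.
Closing under the operation: H = {(0,0), (0,1), (0,2), (0,3), (5,0), (5,1), (5,2), (5,3)}, so |H| = 8.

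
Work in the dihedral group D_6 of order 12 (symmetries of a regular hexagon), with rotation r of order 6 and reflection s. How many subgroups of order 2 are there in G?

7

|G| = 12 and 2 | 12, so subgroups of order 2 are possible by Lagrange.
The subgroups of order 2 are: {e, r^2s}; {e, r^3}; {e, r^3s}; {e, r^4s}; … (7 in all).
So G has 7 subgroups of order 2.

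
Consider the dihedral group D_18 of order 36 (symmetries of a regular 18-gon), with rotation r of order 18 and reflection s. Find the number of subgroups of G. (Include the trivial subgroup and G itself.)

45

|G| = 36, so by Lagrange every subgroup order divides 36. Divisors: 1, 2, 3, 4, 6, 9, 12, 18, 36.
Subgroups by order — order 1: 1; order 2: 19; order 3: 1; order 4: 9; order 6: 7; order 9: 1; order 12: 3; order 18: 3; order 36: 1.
Total: 1 + 19 + 1 + 9 + 7 + 1 + 3 + 3 + 1 = 45.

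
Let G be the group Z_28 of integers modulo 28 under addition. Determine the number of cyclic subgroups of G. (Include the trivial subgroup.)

6

Each element a generates a cyclic subgroup ⟨a⟩; distinct elements may generate the same one (a cyclic group of order d has φ(d) generators).
Cyclic subgroups by order — order 1: 1; order 2: 1; order 4: 1; order 7: 1; order 14: 1; order 28: 1.
Total: 6.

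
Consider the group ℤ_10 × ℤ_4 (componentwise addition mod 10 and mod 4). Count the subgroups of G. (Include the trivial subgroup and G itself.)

16

|G| = 40, so by Lagrange every subgroup order divides 40. Divisors: 1, 2, 4, 5, 8, 10, 20, 40.
Subgroups by order — order 1: 1; order 2: 3; order 4: 3; order 5: 1; order 8: 1; order 10: 3; order 20: 3; order 40: 1.
Total: 1 + 3 + 3 + 1 + 1 + 3 + 3 + 1 = 16.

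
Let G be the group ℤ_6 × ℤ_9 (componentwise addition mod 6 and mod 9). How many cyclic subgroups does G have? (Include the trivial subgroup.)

Group the elements of G by the cyclic subgroup they generate; each cyclic subgroup of order d accounts for φ(d) elements.
Cyclic subgroups by order — order 1: 1; order 2: 1; order 3: 4; order 6: 4; order 9: 3; order 18: 3.
Total: 16.

16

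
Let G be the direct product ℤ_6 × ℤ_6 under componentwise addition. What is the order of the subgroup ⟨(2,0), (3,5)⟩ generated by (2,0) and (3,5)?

|⟨(2,0)⟩| = 3 and |⟨(3,5)⟩| = 6, so |H| is a multiple of lcm(3, 6) = 6 and divides |G| = 36.
Closing under the operation: H = {(0,0), (0,2), (0,4), (1,1), (1,3), (1,5), (2,0), (2,2), (2,4), (3,1), (3,3), (3,5), (4,0), (4,2), (4,4), (5,1), (5,3), (5,5)}, so |H| = 18.

18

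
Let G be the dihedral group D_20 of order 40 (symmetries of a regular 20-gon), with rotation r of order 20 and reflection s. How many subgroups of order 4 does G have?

11

|G| = 40 and 4 | 40, so subgroups of order 4 are possible by Lagrange.
The subgroups of order 4 are: {e, r^10, s, r^10s}; {e, r^10, rs, r^11s}; {e, r^10, r^2s, r^12s}; {e, r^10, r^3s, r^13s}; … (11 in all).
So G has 11 subgroups of order 4.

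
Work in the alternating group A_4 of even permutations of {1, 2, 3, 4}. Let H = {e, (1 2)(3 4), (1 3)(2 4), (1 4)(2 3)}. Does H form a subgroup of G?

Yes

|H| = 4 divides |G| = 12, consistent with Lagrange.
H contains the identity, every element's inverse is in H, and H is closed under ∘: it is a subgroup.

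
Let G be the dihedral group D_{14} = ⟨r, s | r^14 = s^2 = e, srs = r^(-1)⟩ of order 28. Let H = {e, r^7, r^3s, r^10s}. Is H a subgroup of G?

|H| = 4 divides |G| = 28, consistent with Lagrange.
H contains the identity, every element's inverse is in H, and H is closed under ·: it is a subgroup.

Yes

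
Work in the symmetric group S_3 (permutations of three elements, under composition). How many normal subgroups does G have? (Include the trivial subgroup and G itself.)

G has 6 subgroups. Checking conjugation-invariance by order — order 1: 1/1 normal; order 2: 0/3 normal; order 3: 1/1 normal; order 6: 1/1 normal.
Total normal subgroups: 3.

3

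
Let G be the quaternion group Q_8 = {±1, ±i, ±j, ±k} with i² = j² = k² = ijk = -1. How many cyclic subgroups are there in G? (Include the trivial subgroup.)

Group the elements of G by the cyclic subgroup they generate; each cyclic subgroup of order d accounts for φ(d) elements.
Cyclic subgroups by order — order 1: 1; order 2: 1; order 4: 3.
Total: 5.

5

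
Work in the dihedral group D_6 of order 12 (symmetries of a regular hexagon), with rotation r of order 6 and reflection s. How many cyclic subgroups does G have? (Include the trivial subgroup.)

Each element a generates a cyclic subgroup ⟨a⟩; distinct elements may generate the same one (a cyclic group of order d has φ(d) generators).
Cyclic subgroups by order — order 1: 1; order 2: 7; order 3: 1; order 6: 1.
Total: 10.

10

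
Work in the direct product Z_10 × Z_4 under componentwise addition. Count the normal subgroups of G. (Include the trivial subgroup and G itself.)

16

G is abelian, so every subgroup is normal.
G has 16 subgroups in total, hence 16 normal subgroups.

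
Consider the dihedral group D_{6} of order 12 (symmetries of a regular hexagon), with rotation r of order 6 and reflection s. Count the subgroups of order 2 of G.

|G| = 12 and 2 | 12, so subgroups of order 2 are possible by Lagrange.
The subgroups of order 2 are: {e, r^2s}; {e, r^3}; {e, r^3s}; {e, r^4s}; … (7 in all).
So G has 7 subgroups of order 2.

7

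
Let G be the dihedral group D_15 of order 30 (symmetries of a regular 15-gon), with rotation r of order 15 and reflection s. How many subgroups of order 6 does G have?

5

|G| = 30 and 6 | 30, so subgroups of order 6 are possible by Lagrange.
The subgroups of order 6 are: {e, r^5, r^10, s, r^5s, r^10s}; {e, r^5, r^10, rs, r^6s, r^11s}; {e, r^5, r^10, r^2s, r^7s, r^12s}; {e, r^5, r^10, r^3s, r^8s, r^13s}; … (5 in all).
So G has 5 subgroups of order 6.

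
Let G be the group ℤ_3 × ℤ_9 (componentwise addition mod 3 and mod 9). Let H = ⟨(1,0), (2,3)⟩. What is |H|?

9

|⟨(1,0)⟩| = 3 and |⟨(2,3)⟩| = 3, so |H| is a multiple of lcm(3, 3) = 3 and divides |G| = 27.
Closing under the operation: H = {(0,0), (0,3), (0,6), (1,0), (1,3), (1,6), (2,0), (2,3), (2,6)}, so |H| = 9.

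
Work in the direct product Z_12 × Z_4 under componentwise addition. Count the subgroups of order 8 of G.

|G| = 48 and 8 | 48, so subgroups of order 8 are possible by Lagrange.
The subgroups of order 8 are: {(0,0), (0,1), (0,2), (0,3), (6,0), (6,1), (6,2), (6,3)}; {(0,0), (0,2), (3,0), (3,2), (6,0), (6,2), (9,0), (9,2)}; {(0,0), (0,2), (3,1), (3,3), (6,0), (6,2), (9,1), (9,3)}.
So G has 3 subgroups of order 8.

3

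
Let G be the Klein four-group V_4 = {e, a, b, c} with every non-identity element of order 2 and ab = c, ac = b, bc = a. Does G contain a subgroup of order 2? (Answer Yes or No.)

Yes

2 | 4. A subgroup of order 2 is {e, a}.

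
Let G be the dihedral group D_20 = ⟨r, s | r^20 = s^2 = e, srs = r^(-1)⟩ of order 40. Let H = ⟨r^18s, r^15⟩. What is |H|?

8

|⟨r^18s⟩| = 2 and |⟨r^15⟩| = 4, so |H| is a multiple of lcm(2, 4) = 4 and divides |G| = 40.
Closing under the operation: H = {e, r^5, r^10, r^15, r^3s, r^8s, r^13s, r^18s}, so |H| = 8.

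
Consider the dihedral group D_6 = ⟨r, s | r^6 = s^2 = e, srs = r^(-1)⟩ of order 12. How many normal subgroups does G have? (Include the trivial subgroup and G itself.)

7

G has 16 subgroups. Checking conjugation-invariance by order — order 1: 1/1 normal; order 2: 1/7 normal; order 3: 1/1 normal; order 4: 0/3 normal; order 6: 3/3 normal; order 12: 1/1 normal.
Total normal subgroups: 7.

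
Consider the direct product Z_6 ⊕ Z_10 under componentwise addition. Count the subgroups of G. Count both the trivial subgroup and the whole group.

|G| = 60, so by Lagrange every subgroup order divides 60. Divisors: 1, 2, 3, 4, 5, 6, 10, 12, 15, 20, 30, 60.
Subgroups by order — order 1: 1; order 2: 3; order 3: 1; order 4: 1; order 5: 1; order 6: 3; order 10: 3; order 12: 1; order 15: 1; order 20: 1; order 30: 3; order 60: 1.
Total: 1 + 3 + 1 + 1 + 1 + 3 + 3 + 1 + 1 + 1 + 3 + 1 = 20.

20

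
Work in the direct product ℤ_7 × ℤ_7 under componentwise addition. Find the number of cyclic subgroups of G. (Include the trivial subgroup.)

Each element a generates a cyclic subgroup ⟨a⟩; distinct elements may generate the same one (a cyclic group of order d has φ(d) generators).
Cyclic subgroups by order — order 1: 1; order 7: 8.
Total: 9.

9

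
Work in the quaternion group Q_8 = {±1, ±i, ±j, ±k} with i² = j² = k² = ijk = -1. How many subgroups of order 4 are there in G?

3

|G| = 8 and 4 | 8, so subgroups of order 4 are possible by Lagrange.
The subgroups of order 4 are: {1, -1, i, -i}; {1, -1, j, -j}; {1, -1, k, -k}.
So G has 3 subgroups of order 4.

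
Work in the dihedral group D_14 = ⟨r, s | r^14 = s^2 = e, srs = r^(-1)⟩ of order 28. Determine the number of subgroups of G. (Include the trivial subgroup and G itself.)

28

|G| = 28, so by Lagrange every subgroup order divides 28. Divisors: 1, 2, 4, 7, 14, 28.
Subgroups by order — order 1: 1; order 2: 15; order 4: 7; order 7: 1; order 14: 3; order 28: 1.
Total: 1 + 15 + 7 + 1 + 3 + 1 = 28.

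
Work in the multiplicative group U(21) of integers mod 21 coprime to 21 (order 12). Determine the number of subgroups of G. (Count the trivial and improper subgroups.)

10

|G| = 12, so by Lagrange every subgroup order divides 12. Divisors: 1, 2, 3, 4, 6, 12.
Subgroups by order — order 1: 1; order 2: 3; order 3: 1; order 4: 1; order 6: 3; order 12: 1.
Total: 1 + 3 + 1 + 1 + 3 + 1 = 10.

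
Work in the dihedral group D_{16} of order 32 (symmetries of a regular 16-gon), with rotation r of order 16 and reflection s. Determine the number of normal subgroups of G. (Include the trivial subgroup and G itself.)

8

G has 36 subgroups. Checking conjugation-invariance by order — order 1: 1/1 normal; order 2: 1/17 normal; order 4: 1/9 normal; order 8: 1/5 normal; order 16: 3/3 normal; order 32: 1/1 normal.
Total normal subgroups: 8.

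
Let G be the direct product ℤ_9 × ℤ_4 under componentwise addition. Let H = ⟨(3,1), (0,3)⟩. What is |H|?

12

|⟨(3,1)⟩| = 12 and |⟨(0,3)⟩| = 4, so |H| is a multiple of lcm(12, 4) = 12 and divides |G| = 36.
Closing under the operation: H = {(0,0), (0,1), (0,2), (0,3), (3,0), (3,1), (3,2), (3,3), (6,0), (6,1), (6,2), (6,3)}, so |H| = 12.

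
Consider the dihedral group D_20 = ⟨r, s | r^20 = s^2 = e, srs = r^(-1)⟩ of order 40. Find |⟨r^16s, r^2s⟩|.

20

|⟨r^16s⟩| = 2 and |⟨r^2s⟩| = 2, so |H| is a multiple of lcm(2, 2) = 2 and divides |G| = 40.
Closing under the operation: H = {e, r^2, r^4, r^6, r^8, r^10, r^12, r^14, r^16, r^18, s, r^2s, r^4s, r^6s, r^8s, r^10s, r^12s, r^14s, r^16s, r^18s}, so |H| = 20.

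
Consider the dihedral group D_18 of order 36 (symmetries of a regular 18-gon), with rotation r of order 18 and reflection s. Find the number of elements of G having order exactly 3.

2

The elements of order 3 are: r^6, r^12.
That's 2.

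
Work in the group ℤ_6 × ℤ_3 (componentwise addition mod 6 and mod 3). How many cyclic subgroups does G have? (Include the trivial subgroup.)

Group the elements of G by the cyclic subgroup they generate; each cyclic subgroup of order d accounts for φ(d) elements.
Cyclic subgroups by order — order 1: 1; order 2: 1; order 3: 4; order 6: 4.
Total: 10.

10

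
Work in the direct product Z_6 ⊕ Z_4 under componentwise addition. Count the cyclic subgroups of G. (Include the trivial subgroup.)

12

Each element a generates a cyclic subgroup ⟨a⟩; distinct elements may generate the same one (a cyclic group of order d has φ(d) generators).
Cyclic subgroups by order — order 1: 1; order 2: 3; order 3: 1; order 4: 2; order 6: 3; order 12: 2.
Total: 12.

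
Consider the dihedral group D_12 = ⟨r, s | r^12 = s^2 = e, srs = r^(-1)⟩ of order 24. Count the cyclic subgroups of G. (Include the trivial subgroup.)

A cyclic subgroup of order d is generated by each of its φ(d) elements of order d, so the cyclic subgroups of order d number (#elements of order d)/φ(d).
Cyclic subgroups by order — order 1: 1; order 2: 13; order 3: 1; order 4: 1; order 6: 1; order 12: 1.
Total: 18.

18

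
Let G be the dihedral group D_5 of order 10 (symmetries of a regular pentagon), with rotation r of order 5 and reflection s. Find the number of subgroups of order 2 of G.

|G| = 10 and 2 | 10, so subgroups of order 2 are possible by Lagrange.
The subgroups of order 2 are: {e, r^2s}; {e, r^3s}; {e, r^4s}; {e, rs}; … (5 in all).
So G has 5 subgroups of order 2.

5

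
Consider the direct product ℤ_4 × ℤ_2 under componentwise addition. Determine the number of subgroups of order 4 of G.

|G| = 8 and 4 | 8, so subgroups of order 4 are possible by Lagrange.
The subgroups of order 4 are: {(0,0), (0,1), (2,0), (2,1)}; {(0,0), (1,0), (2,0), (3,0)}; {(0,0), (1,1), (2,0), (3,1)}.
So G has 3 subgroups of order 4.

3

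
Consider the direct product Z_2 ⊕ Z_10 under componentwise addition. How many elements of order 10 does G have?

12

An element (a,b) has order lcm(ord(a), ord(b)); count pairs with lcm equal to 10.
Enumerating gives 12 such elements.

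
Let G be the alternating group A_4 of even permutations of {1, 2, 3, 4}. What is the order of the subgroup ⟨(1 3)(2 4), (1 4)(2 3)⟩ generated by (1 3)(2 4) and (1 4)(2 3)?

|⟨(1 3)(2 4)⟩| = 2 and |⟨(1 4)(2 3)⟩| = 2, so |H| is a multiple of lcm(2, 2) = 2 and divides |G| = 12.
Closing under the operation: H = {e, (1 2)(3 4), (1 3)(2 4), (1 4)(2 3)}, so |H| = 4.

4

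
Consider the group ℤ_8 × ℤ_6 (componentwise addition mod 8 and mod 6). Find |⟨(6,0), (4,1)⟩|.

|⟨(6,0)⟩| = 4 and |⟨(4,1)⟩| = 6, so |H| is a multiple of lcm(4, 6) = 12 and divides |G| = 48.
Closing under the operation: H = {(0,0), (0,1), (0,2), (0,3), (0,4), (0,5), (2,0), (2,1), (2,2), (2,3), (2,4), (2,5), (4,0), (4,1), (4,2), (4,3), (4,4), (4,5), (6,0), (6,1), (6,2), (6,3), (6,4), (6,5)}, so |H| = 24.

24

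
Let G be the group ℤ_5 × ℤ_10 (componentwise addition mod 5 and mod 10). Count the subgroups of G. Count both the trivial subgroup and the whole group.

16

|G| = 50, so by Lagrange every subgroup order divides 50. Divisors: 1, 2, 5, 10, 25, 50.
Subgroups by order — order 1: 1; order 2: 1; order 5: 6; order 10: 6; order 25: 1; order 50: 1.
Total: 1 + 1 + 6 + 6 + 1 + 1 = 16.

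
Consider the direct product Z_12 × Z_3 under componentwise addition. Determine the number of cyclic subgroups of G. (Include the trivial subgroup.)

A cyclic subgroup of order d is generated by each of its φ(d) elements of order d, so the cyclic subgroups of order d number (#elements of order d)/φ(d).
Cyclic subgroups by order — order 1: 1; order 2: 1; order 3: 4; order 4: 1; order 6: 4; order 12: 4.
Total: 15.

15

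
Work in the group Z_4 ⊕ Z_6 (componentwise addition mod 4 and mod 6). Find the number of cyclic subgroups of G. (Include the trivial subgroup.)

12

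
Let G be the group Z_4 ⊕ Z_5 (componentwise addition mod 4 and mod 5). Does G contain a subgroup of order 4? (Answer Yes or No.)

Yes

4 | 20. A subgroup of order 4 is {(0,0), (1,0), (2,0), (3,0)}.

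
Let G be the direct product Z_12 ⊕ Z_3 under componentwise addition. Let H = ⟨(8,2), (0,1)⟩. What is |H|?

9

|⟨(8,2)⟩| = 3 and |⟨(0,1)⟩| = 3, so |H| is a multiple of lcm(3, 3) = 3 and divides |G| = 36.
Closing under the operation: H = {(0,0), (0,1), (0,2), (4,0), (4,1), (4,2), (8,0), (8,1), (8,2)}, so |H| = 9.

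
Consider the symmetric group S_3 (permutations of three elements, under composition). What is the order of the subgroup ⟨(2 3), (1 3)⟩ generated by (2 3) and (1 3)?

6

|⟨(2 3)⟩| = 2 and |⟨(1 3)⟩| = 2, so |H| is a multiple of lcm(2, 2) = 2 and divides |G| = 6.
Closing {(2 3), (1 3)} under the group operation gives all of G, so |H| = 6.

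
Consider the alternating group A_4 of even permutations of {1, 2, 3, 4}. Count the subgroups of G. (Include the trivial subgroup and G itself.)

|G| = 12, so by Lagrange every subgroup order divides 12. Divisors: 1, 2, 3, 4, 6, 12.
Subgroups by order — order 1: 1; order 2: 3; order 3: 4; order 4: 1; order 6: 0; order 12: 1.
Total: 1 + 3 + 4 + 1 + 0 + 1 = 10.

10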